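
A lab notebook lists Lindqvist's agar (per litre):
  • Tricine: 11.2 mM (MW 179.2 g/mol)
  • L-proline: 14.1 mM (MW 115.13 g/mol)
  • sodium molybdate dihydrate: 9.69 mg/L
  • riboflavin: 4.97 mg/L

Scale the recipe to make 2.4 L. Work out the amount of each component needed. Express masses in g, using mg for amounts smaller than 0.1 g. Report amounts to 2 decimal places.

Scale factor relative to 1 L: 2.4.
Tricine: 11.2 mmol/L × 179.2 g/mol × 2.4 L ÷ 1000 = 4.82 g
L-proline: 14.1 mmol/L × 115.13 g/mol × 2.4 L ÷ 1000 = 3.90 g
sodium molybdate dihydrate: 9.69 mg/L × 2.4 L = 23.26 mg
riboflavin: 4.97 mg/L × 2.4 L = 11.93 mg

Tricine 4.82 g; L-proline 3.90 g; sodium molybdate dihydrate 23.26 mg; riboflavin 11.93 mg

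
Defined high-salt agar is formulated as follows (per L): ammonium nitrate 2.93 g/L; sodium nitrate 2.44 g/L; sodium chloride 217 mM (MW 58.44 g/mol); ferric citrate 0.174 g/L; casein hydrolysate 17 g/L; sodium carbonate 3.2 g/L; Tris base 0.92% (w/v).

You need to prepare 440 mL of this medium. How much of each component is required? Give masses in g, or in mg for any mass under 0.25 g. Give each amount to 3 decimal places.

ammonium nitrate 1.289 g; sodium nitrate 1.074 g; sodium chloride 5.580 g; ferric citrate 76.560 mg; casein hydrolysate 7.480 g; sodium carbonate 1.408 g; Tris base 4.048 g

Scale factor relative to 1 L: 0.44.
ammonium nitrate: 2.93 g/L × 0.44 L = 1.289 g
sodium nitrate: 2.44 g/L × 0.44 L = 1.074 g
sodium chloride: 217 mmol/L × 58.44 g/mol × 0.44 L ÷ 1000 = 5.580 g
ferric citrate: 0.174 g/L × 0.44 L = 0.07656 g = 76.560 mg
casein hydrolysate: 17 g/L × 0.44 L = 7.480 g
sodium carbonate: 3.2 g/L × 0.44 L = 1.408 g
Tris base: 0.92% w/v = 9.2 g/L → 9.2 × 0.44 L = 4.048 g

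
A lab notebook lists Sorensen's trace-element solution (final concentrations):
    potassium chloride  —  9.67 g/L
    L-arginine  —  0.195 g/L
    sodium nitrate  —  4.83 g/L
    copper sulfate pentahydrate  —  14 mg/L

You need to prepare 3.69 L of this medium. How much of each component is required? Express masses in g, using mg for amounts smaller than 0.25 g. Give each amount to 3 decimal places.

Scale factor relative to 1 L: 3.69.
potassium chloride: 9.67 g/L × 3.69 L = 35.682 g
L-arginine: 0.195 g/L × 3.69 L = 0.720 g
sodium nitrate: 4.83 g/L × 3.69 L = 17.823 g
copper sulfate pentahydrate: 14 mg/L × 3.69 L = 51.660 mg

potassium chloride 35.682 g; L-arginine 0.720 g; sodium nitrate 17.823 g; copper sulfate pentahydrate 51.660 mg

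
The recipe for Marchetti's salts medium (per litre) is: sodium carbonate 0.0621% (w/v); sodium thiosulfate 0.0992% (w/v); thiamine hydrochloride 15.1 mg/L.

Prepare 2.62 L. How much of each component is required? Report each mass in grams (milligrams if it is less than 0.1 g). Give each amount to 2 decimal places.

sodium carbonate 1.63 g; sodium thiosulfate 2.60 g; thiamine hydrochloride 39.56 mg

Scale factor relative to 1 L: 2.62.
sodium carbonate: 0.0621% w/v = 0.621 g/L → 0.621 × 2.62 L = 1.63 g
sodium thiosulfate: 0.0992 g per 100 mL × 2620 mL ÷ 100 = 2.60 g
thiamine hydrochloride: 15.1 mg/L × 2.62 L = 39.56 mg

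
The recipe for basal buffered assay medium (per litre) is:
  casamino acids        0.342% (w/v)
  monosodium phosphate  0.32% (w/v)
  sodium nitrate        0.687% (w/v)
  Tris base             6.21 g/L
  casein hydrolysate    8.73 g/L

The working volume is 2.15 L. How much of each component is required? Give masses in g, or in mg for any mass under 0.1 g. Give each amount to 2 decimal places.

casamino acids 7.35 g; monosodium phosphate 6.88 g; sodium nitrate 14.77 g; Tris base 13.35 g; casein hydrolysate 18.77 g

Scale factor relative to 1 L: 2.15.
casamino acids: 0.342% w/v = 3.42 g/L → 3.42 × 2.15 L = 7.35 g
monosodium phosphate: 0.32 g per 100 mL × 2150 mL ÷ 100 = 6.88 g
sodium nitrate: 0.687% w/v = 6.87 g/L → 6.87 × 2.15 L = 14.77 g
Tris base: 6.21 g/L × 2.15 L = 13.35 g
casein hydrolysate: 8.73 g/L × 2.15 L = 18.77 g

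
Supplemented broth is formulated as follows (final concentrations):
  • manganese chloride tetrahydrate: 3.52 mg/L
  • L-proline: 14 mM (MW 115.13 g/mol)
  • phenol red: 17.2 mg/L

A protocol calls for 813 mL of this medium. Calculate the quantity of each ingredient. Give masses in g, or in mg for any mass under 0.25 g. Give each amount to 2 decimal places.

manganese chloride tetrahydrate 2.86 mg; L-proline 1.31 g; phenol red 13.98 mg

Scale factor relative to 1 L: 0.813.
manganese chloride tetrahydrate: 3.52 mg/L × 0.813 L = 2.86 mg
L-proline: 14 mmol/L × 115.13 g/mol × 0.813 L ÷ 1000 = 1.31 g
phenol red: 17.2 mg/L × 0.813 L = 13.98 mg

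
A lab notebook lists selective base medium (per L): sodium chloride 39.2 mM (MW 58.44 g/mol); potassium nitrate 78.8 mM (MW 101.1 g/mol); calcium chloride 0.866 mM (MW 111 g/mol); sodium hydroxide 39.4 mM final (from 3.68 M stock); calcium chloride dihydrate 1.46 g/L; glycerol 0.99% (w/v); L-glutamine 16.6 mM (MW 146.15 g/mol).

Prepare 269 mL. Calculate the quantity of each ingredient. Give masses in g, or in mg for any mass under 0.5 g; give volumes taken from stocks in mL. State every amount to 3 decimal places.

sodium chloride 0.616 g; potassium nitrate 2.143 g; calcium chloride 25.858 mg; sodium hydroxide 2.880 mL; calcium chloride dihydrate 392.740 mg; glycerol 2.663 g; L-glutamine 0.653 g

Working volume: 269 mL = 0.269 L.
sodium chloride: 39.2 mmol/L × 58.44 g/mol × 0.269 L ÷ 1000 = 0.616 g
potassium nitrate: 78.8 mmol/L × 101.1 g/mol × 0.269 L ÷ 1000 = 2.143 g
calcium chloride: 0.866 mmol/L × 111 mg/mmol × 0.269 L = 25.858 mg
sodium hydroxide: dilute stock: 39.4 mM × 269 mL ÷ 3680 mM = 2.880 mL
calcium chloride dihydrate: 1.46 g/L × 0.269 L = 0.39274 g = 392.740 mg
glycerol: 0.99% w/v = 9.9 g/L → 9.9 × 0.269 L = 2.663 g
L-glutamine: 16.6 mmol/L × 146.15 g/mol × 0.269 L ÷ 1000 = 0.653 g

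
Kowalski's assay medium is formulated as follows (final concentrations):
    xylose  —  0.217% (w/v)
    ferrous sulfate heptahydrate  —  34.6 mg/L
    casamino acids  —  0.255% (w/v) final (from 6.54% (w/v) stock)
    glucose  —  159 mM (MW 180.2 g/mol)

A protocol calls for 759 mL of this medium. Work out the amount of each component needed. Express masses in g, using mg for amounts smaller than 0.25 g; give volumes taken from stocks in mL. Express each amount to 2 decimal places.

Working volume: 759 mL = 0.759 L.
xylose: 0.217 g per 100 mL × 759 mL ÷ 100 = 1.65 g
ferrous sulfate heptahydrate: 34.6 mg/L × 0.759 L = 26.26 mg
casamino acids: dilute stock: 0.255% ÷ 6.54% × 759 mL = 29.59 mL
glucose: 159 mmol/L × 180.2 g/mol × 0.759 L ÷ 1000 = 21.75 g

xylose 1.65 g; ferrous sulfate heptahydrate 26.26 mg; casamino acids 29.59 mL; glucose 21.75 g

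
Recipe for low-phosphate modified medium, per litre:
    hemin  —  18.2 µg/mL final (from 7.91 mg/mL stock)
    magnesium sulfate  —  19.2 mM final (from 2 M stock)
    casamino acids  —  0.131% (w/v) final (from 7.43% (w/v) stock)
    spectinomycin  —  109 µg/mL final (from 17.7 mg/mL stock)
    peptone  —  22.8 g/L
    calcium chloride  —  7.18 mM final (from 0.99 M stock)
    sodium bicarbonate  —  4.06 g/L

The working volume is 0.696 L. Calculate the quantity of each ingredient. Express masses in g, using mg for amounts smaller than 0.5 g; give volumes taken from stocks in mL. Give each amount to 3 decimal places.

Working volume: 0.696 L.
hemin: C1V1 = C2V2 → 18.2 µg/mL × 696 mL ÷ 7910 µg/mL = 1.601 mL
magnesium sulfate: dilute stock: 19.2 mM × 696 mL ÷ 2000 mM = 6.682 mL
casamino acids: dilute stock: 0.131% ÷ 7.43% × 696 mL = 12.271 mL
spectinomycin: dilute stock: 109 µg/mL × 696 mL ÷ 17700 µg/mL = 4.286 mL
peptone: 22.8 g/L × 0.696 L = 15.869 g
calcium chloride: dilute stock: 7.18 mM × 696 mL ÷ 990 mM = 5.048 mL
sodium bicarbonate: 4.06 g/L × 0.696 L = 2.826 g

hemin 1.601 mL; magnesium sulfate 6.682 mL; casamino acids 12.271 mL; spectinomycin 4.286 mL; peptone 15.869 g; calcium chloride 5.048 mL; sodium bicarbonate 2.826 g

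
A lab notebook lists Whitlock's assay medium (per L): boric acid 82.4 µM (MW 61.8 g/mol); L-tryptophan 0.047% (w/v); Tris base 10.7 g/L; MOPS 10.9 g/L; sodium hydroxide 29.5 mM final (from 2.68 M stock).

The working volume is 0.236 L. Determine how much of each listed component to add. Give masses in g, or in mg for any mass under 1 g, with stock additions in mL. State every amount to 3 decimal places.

boric acid 1.202 mg; L-tryptophan 110.920 mg; Tris base 2.525 g; MOPS 2.572 g; sodium hydroxide 2.598 mL

Working volume: 0.236 L.
boric acid: 82.4 µmol/L × 61.8 g/mol × 0.236 L ÷ 1000 = 1.202 mg
L-tryptophan: 0.047 g per 100 mL × 236 mL ÷ 100 = 0.11092 g = 110.920 mg
Tris base: 10.7 g/L × 0.236 L = 2.525 g
MOPS: 10.9 g/L × 0.236 L = 2.572 g
sodium hydroxide: C1V1 = C2V2 → 29.5 mM × 236 mL ÷ 2680 mM = 2.598 mL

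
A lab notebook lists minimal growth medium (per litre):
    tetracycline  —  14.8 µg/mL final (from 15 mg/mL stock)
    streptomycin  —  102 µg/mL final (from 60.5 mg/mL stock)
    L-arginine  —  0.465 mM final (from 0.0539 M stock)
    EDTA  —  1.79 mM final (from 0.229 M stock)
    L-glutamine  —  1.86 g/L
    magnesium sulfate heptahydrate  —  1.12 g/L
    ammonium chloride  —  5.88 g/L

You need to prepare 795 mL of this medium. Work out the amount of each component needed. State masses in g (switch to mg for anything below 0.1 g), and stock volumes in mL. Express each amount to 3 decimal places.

tetracycline 0.784 mL; streptomycin 1.340 mL; L-arginine 6.859 mL; EDTA 6.214 mL; L-glutamine 1.479 g; magnesium sulfate heptahydrate 0.890 g; ammonium chloride 4.675 g

Scale factor relative to 1 L: 0.795.
tetracycline: dilute stock: 14.8 µg/mL × 795 mL ÷ 15000 µg/mL = 0.784 mL
streptomycin: V = C2·V2/C1 = 102 µg/mL × 795 mL ÷ 60500 µg/mL = 1.340 mL
L-arginine: C1V1 = C2V2 → 0.465 mM × 795 mL ÷ 53.9 mM = 6.859 mL
EDTA: V = C2·V2/C1 = 1.79 mM × 795 mL ÷ 229 mM = 6.214 mL
L-glutamine: 1.86 g/L × 0.795 L = 1.479 g
magnesium sulfate heptahydrate: 1.12 g/L × 0.795 L = 0.890 g
ammonium chloride: 5.88 g/L × 0.795 L = 4.675 g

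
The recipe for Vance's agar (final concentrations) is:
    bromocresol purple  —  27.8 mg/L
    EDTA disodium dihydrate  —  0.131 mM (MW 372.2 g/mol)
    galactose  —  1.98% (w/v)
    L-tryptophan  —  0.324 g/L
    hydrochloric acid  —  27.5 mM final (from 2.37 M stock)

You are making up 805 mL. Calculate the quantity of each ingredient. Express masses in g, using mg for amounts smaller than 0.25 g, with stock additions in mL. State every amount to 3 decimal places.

bromocresol purple 22.379 mg; EDTA disodium dihydrate 39.250 mg; galactose 15.939 g; L-tryptophan 0.261 g; hydrochloric acid 9.341 mL

Scale factor relative to 1 L: 0.805.
bromocresol purple: 27.8 mg/L × 0.805 L = 22.379 mg
EDTA disodium dihydrate: 0.131 mmol/L × 372.2 mg/mmol × 0.805 L = 39.250 mg
galactose: 1.98 g per 100 mL × 805 mL ÷ 100 = 15.939 g
L-tryptophan: 0.324 g/L × 0.805 L = 0.261 g
hydrochloric acid: V = C2·V2/C1 = 27.5 mM × 805 mL ÷ 2370 mM = 9.341 mL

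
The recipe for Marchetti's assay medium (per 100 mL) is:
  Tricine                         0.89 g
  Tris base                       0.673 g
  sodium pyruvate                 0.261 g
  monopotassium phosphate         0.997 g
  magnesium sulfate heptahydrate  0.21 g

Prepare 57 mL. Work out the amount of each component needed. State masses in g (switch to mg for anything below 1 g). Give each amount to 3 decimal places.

Ratio of target to recipe volume: 57 / 100 = 0.57.
Tricine: 0.89 g × (57 mL / 100 mL) = 0.5073 g = 507.300 mg
Tris base: 0.673 g × (57 mL / 100 mL) = 0.38361 g = 383.610 mg
sodium pyruvate: 0.261 g × (57 mL / 100 mL) = 0.14877 g = 148.770 mg
monopotassium phosphate: 0.997 g × (57 mL / 100 mL) = 0.56829 g = 568.290 mg
magnesium sulfate heptahydrate: 0.21 g × (57 mL / 100 mL) = 0.1197 g = 119.700 mg

Tricine 507.300 mg; Tris base 383.610 mg; sodium pyruvate 148.770 mg; monopotassium phosphate 568.290 mg; magnesium sulfate heptahydrate 119.700 mg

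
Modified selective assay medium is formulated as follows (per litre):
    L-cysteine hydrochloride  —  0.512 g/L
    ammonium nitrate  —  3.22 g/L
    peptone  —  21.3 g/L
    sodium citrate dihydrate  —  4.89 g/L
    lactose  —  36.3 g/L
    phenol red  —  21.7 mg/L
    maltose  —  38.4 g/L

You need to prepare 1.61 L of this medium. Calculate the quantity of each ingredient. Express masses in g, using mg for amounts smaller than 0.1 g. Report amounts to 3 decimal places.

L-cysteine hydrochloride 0.824 g; ammonium nitrate 5.184 g; peptone 34.293 g; sodium citrate dihydrate 7.873 g; lactose 58.443 g; phenol red 34.937 mg; maltose 61.824 g

Scale factor relative to 1 L: 1.61.
L-cysteine hydrochloride: 0.512 g/L × 1.61 L = 0.824 g
ammonium nitrate: 3.22 g/L × 1.61 L = 5.184 g
peptone: 21.3 g/L × 1.61 L = 34.293 g
sodium citrate dihydrate: 4.89 g/L × 1.61 L = 7.873 g
lactose: 36.3 g/L × 1.61 L = 58.443 g
phenol red: 21.7 mg/L × 1.61 L = 34.937 mg
maltose: 38.4 g/L × 1.61 L = 61.824 g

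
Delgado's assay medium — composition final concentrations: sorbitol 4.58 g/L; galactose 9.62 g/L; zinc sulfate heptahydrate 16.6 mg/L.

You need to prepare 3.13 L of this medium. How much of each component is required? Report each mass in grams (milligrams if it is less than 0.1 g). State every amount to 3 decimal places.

Scale factor relative to 1 L: 3.13.
sorbitol: 4.58 g/L × 3.13 L = 14.335 g
galactose: 9.62 g/L × 3.13 L = 30.111 g
zinc sulfate heptahydrate: 16.6 mg/L × 3.13 L = 51.958 mg

sorbitol 14.335 g; galactose 30.111 g; zinc sulfate heptahydrate 51.958 mg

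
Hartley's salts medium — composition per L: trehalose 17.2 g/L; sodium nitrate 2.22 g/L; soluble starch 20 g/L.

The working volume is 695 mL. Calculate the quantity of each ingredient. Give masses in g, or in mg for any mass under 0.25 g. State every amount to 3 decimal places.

trehalose 11.954 g; sodium nitrate 1.543 g; soluble starch 13.900 g

Scale factor relative to 1 L: 0.695.
trehalose: 17.2 g/L × 0.695 L = 11.954 g
sodium nitrate: 2.22 g/L × 0.695 L = 1.543 g
soluble starch: 20 g/L × 0.695 L = 13.900 g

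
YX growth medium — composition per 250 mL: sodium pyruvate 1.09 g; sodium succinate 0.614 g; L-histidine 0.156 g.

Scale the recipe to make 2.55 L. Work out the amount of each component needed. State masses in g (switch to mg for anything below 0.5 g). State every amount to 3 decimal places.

Ratio of target to recipe volume: 2550 / 250 = 10.2.
sodium pyruvate: 1.09 g × (2550 mL / 250 mL) = 11.118 g
sodium succinate: 0.614 g × (2550 mL / 250 mL) = 6.263 g
L-histidine: 0.156 g × (2550 mL / 250 mL) = 1.591 g

sodium pyruvate 11.118 g; sodium succinate 6.263 g; L-histidine 1.591 g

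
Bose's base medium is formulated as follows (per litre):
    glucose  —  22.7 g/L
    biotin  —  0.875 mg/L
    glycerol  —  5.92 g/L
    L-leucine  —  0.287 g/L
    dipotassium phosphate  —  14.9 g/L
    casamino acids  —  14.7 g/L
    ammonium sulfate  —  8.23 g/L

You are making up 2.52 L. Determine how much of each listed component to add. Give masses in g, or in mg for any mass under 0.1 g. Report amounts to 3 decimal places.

Working volume: 2.52 L.
glucose: 22.7 g/L × 2.52 L = 57.204 g
biotin: 0.875 mg/L × 2.52 L = 2.205 mg
glycerol: 5.92 g/L × 2.52 L = 14.918 g
L-leucine: 0.287 g/L × 2.52 L = 0.723 g
dipotassium phosphate: 14.9 g/L × 2.52 L = 37.548 g
casamino acids: 14.7 g/L × 2.52 L = 37.044 g
ammonium sulfate: 8.23 g/L × 2.52 L = 20.740 g

glucose 57.204 g; biotin 2.205 mg; glycerol 14.918 g; L-leucine 0.723 g; dipotassium phosphate 37.548 g; casamino acids 37.044 g; ammonium sulfate 20.740 g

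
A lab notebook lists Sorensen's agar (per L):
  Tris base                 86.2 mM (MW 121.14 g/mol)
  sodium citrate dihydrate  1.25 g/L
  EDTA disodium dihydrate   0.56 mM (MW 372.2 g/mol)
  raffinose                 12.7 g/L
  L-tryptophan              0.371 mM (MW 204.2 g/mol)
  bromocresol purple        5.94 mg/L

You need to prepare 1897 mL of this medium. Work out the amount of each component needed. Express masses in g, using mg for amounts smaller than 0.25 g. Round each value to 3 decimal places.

Tris base 19.809 g; sodium citrate dihydrate 2.371 g; EDTA disodium dihydrate 0.395 g; raffinose 24.092 g; L-tryptophan 143.713 mg; bromocresol purple 11.268 mg

Scale factor relative to 1 L: 1.897.
Tris base: 86.2 mmol/L × 121.14 g/mol × 1.897 L ÷ 1000 = 19.809 g
sodium citrate dihydrate: 1.25 g/L × 1.897 L = 2.371 g
EDTA disodium dihydrate: 0.56 mmol/L × 372.2 g/mol × 1.897 L ÷ 1000 = 0.395 g
raffinose: 12.7 g/L × 1.897 L = 24.092 g
L-tryptophan: 0.371 mmol/L × 204.2 mg/mmol × 1.897 L = 143.713 mg
bromocresol purple: 5.94 mg/L × 1.897 L = 11.268 mg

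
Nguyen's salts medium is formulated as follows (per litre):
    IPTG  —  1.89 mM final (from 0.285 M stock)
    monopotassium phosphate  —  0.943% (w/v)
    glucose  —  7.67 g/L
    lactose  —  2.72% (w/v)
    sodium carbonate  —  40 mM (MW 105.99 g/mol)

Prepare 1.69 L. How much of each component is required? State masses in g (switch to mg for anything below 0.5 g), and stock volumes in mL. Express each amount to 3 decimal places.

Working volume: 1.69 L.
IPTG: dilute stock: 1.89 mM × 1690 mL ÷ 285 mM = 11.207 mL
monopotassium phosphate: 0.943 g per 100 mL × 1690 mL ÷ 100 = 15.937 g
glucose: 7.67 g/L × 1.69 L = 12.962 g
lactose: 2.72% w/v = 27.2 g/L → 27.2 × 1.69 L = 45.968 g
sodium carbonate: 40 mmol/L × 105.99 g/mol × 1.69 L ÷ 1000 = 7.165 g

IPTG 11.207 mL; monopotassium phosphate 15.937 g; glucose 12.962 g; lactose 45.968 g; sodium carbonate 7.165 g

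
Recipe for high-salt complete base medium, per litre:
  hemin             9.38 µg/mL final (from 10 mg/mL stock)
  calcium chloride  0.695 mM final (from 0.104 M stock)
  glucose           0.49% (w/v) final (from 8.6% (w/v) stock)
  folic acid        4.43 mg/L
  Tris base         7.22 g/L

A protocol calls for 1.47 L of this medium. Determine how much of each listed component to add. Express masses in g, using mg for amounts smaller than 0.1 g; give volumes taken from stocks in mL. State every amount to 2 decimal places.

hemin 1.38 mL; calcium chloride 9.82 mL; glucose 83.76 mL; folic acid 6.51 mg; Tris base 10.61 g

Scale factor relative to 1 L: 1.47.
hemin: V = C2·V2/C1 = 9.38 µg/mL × 1470 mL ÷ 10000 µg/mL = 1.38 mL
calcium chloride: C1V1 = C2V2 → 0.695 mM × 1470 mL ÷ 104 mM = 9.82 mL
glucose: V = C2·V2/C1 = 0.49% ÷ 8.6% × 1470 mL = 83.76 mL
folic acid: 4.43 mg/L × 1.47 L = 6.51 mg
Tris base: 7.22 g/L × 1.47 L = 10.61 g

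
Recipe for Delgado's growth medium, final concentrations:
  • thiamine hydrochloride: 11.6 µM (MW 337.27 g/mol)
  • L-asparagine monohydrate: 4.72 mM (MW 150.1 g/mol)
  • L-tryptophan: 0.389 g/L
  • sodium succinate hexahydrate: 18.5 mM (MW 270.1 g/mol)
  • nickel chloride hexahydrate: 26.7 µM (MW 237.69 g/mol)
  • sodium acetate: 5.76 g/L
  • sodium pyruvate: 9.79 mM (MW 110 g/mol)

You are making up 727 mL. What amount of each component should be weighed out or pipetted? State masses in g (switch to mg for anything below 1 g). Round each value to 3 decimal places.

thiamine hydrochloride 2.844 mg; L-asparagine monohydrate 515.059 mg; L-tryptophan 282.803 mg; sodium succinate hexahydrate 3.633 g; nickel chloride hexahydrate 4.614 mg; sodium acetate 4.188 g; sodium pyruvate 782.906 mg

Target volume = 727 mL = 0.727 L.
thiamine hydrochloride: 11.6 µmol/L × 337.27 g/mol × 0.727 L ÷ 1000 = 2.844 mg
L-asparagine monohydrate: 4.72 mmol/L × 150.1 mg/mmol × 0.727 L = 515.059 mg
L-tryptophan: 0.389 g/L × 0.727 L = 0.282803 g = 282.803 mg
sodium succinate hexahydrate: 18.5 mmol/L × 270.1 g/mol × 0.727 L ÷ 1000 = 3.633 g
nickel chloride hexahydrate: 26.7 µmol/L × 237.69 g/mol × 0.727 L ÷ 1000 = 4.614 mg
sodium acetate: 5.76 g/L × 0.727 L = 4.188 g
sodium pyruvate: 9.79 mmol/L × 110 mg/mmol × 0.727 L = 782.906 mg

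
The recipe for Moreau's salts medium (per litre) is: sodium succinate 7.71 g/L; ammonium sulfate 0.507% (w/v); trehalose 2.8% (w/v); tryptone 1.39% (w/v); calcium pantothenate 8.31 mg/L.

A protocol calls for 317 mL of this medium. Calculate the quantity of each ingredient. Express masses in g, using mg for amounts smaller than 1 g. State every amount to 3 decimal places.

Scale factor relative to 1 L: 0.317.
sodium succinate: 7.71 g/L × 0.317 L = 2.444 g
ammonium sulfate: 0.507% w/v = 5.07 g/L → 5.07 × 0.317 L = 1.607 g
trehalose: 2.8 g per 100 mL × 317 mL ÷ 100 = 8.876 g
tryptone: 1.39 g per 100 mL × 317 mL ÷ 100 = 4.406 g
calcium pantothenate: 8.31 mg/L × 0.317 L = 2.634 mg

sodium succinate 2.444 g; ammonium sulfate 1.607 g; trehalose 8.876 g; tryptone 4.406 g; calcium pantothenate 2.634 mg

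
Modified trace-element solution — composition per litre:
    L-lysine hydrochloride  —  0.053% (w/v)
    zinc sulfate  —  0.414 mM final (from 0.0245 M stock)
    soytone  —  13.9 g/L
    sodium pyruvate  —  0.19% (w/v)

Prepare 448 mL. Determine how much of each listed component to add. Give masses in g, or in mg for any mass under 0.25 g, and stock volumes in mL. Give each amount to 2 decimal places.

L-lysine hydrochloride 237.44 mg; zinc sulfate 7.57 mL; soytone 6.23 g; sodium pyruvate 0.85 g

Working volume: 448 mL = 0.448 L.
L-lysine hydrochloride: 0.053 g per 100 mL × 448 mL ÷ 100 = 0.23744 g = 237.44 mg
zinc sulfate: C1V1 = C2V2 → 0.414 mM × 448 mL ÷ 24.5 mM = 7.57 mL
soytone: 13.9 g/L × 0.448 L = 6.23 g
sodium pyruvate: 0.19% w/v = 1.9 g/L → 1.9 × 0.448 L = 0.85 g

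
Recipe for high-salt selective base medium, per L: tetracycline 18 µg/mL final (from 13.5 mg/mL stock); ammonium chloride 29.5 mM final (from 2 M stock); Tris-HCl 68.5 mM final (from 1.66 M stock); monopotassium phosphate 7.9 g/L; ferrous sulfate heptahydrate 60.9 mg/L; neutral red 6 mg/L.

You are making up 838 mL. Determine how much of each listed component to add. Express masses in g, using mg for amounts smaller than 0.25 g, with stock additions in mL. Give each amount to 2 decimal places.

tetracycline 1.12 mL; ammonium chloride 12.36 mL; Tris-HCl 34.58 mL; monopotassium phosphate 6.62 g; ferrous sulfate heptahydrate 51.03 mg; neutral red 5.03 mg

Scale factor relative to 1 L: 0.838.
tetracycline: C1V1 = C2V2 → 18 µg/mL × 838 mL ÷ 13500 µg/mL = 1.12 mL
ammonium chloride: dilute stock: 29.5 mM × 838 mL ÷ 2000 mM = 12.36 mL
Tris-HCl: V = C2·V2/C1 = 68.5 mM × 838 mL ÷ 1660 mM = 34.58 mL
monopotassium phosphate: 7.9 g/L × 0.838 L = 6.62 g
ferrous sulfate heptahydrate: 60.9 mg/L × 0.838 L = 51.03 mg
neutral red: 6 mg/L × 0.838 L = 5.03 mg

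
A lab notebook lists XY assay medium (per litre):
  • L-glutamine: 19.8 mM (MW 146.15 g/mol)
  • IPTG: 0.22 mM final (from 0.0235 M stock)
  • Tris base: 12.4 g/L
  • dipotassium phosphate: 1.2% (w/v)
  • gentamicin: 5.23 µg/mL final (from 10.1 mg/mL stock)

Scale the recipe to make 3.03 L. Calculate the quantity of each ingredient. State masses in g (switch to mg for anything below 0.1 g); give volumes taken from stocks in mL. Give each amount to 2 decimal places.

Working volume: 3.03 L.
L-glutamine: 19.8 mmol/L × 146.15 g/mol × 3.03 L ÷ 1000 = 8.77 g
IPTG: V = C2·V2/C1 = 0.22 mM × 3030 mL ÷ 23.5 mM = 28.37 mL
Tris base: 12.4 g/L × 3.03 L = 37.57 g
dipotassium phosphate: 1.2 g per 100 mL × 3030 mL ÷ 100 = 36.36 g
gentamicin: C1V1 = C2V2 → 5.23 µg/mL × 3030 mL ÷ 10100 µg/mL = 1.57 mL

L-glutamine 8.77 g; IPTG 28.37 mL; Tris base 37.57 g; dipotassium phosphate 36.36 g; gentamicin 1.57 mL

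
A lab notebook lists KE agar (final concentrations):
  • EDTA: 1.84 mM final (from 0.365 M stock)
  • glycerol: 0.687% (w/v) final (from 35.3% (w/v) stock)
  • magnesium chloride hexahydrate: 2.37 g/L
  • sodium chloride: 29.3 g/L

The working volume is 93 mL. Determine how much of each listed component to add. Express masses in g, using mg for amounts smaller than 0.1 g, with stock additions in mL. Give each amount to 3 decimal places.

Working volume: 93 mL = 0.093 L.
EDTA: dilute stock: 1.84 mM × 93 mL ÷ 365 mM = 0.469 mL
glycerol: dilute stock: 0.687% ÷ 35.3% × 93 mL = 1.810 mL
magnesium chloride hexahydrate: 2.37 g/L × 0.093 L = 0.220 g
sodium chloride: 29.3 g/L × 0.093 L = 2.725 g

EDTA 0.469 mL; glycerol 1.810 mL; magnesium chloride hexahydrate 0.220 g; sodium chloride 2.725 g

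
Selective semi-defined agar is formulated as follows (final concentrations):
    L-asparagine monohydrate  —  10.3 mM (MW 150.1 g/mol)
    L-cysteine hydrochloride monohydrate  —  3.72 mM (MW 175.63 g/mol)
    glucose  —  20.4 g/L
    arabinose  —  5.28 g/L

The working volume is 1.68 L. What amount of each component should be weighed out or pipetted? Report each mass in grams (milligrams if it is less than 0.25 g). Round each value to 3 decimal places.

Scale factor relative to 1 L: 1.68.
L-asparagine monohydrate: 10.3 mmol/L × 150.1 g/mol × 1.68 L ÷ 1000 = 2.597 g
L-cysteine hydrochloride monohydrate: 3.72 mmol/L × 175.63 g/mol × 1.68 L ÷ 1000 = 1.098 g
glucose: 20.4 g/L × 1.68 L = 34.272 g
arabinose: 5.28 g/L × 1.68 L = 8.870 g

L-asparagine monohydrate 2.597 g; L-cysteine hydrochloride monohydrate 1.098 g; glucose 34.272 g; arabinose 8.870 g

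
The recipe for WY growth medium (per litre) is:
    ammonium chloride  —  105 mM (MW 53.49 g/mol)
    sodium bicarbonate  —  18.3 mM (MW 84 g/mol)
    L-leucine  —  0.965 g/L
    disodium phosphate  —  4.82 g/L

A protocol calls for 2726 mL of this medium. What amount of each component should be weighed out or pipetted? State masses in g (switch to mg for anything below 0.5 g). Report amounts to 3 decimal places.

ammonium chloride 15.310 g; sodium bicarbonate 4.190 g; L-leucine 2.631 g; disodium phosphate 13.139 g

Target volume = 2726 mL = 2.726 L.
ammonium chloride: 105 mmol/L × 53.49 g/mol × 2.726 L ÷ 1000 = 15.310 g
sodium bicarbonate: 18.3 mmol/L × 84 g/mol × 2.726 L ÷ 1000 = 4.190 g
L-leucine: 0.965 g/L × 2.726 L = 2.631 g
disodium phosphate: 4.82 g/L × 2.726 L = 13.139 g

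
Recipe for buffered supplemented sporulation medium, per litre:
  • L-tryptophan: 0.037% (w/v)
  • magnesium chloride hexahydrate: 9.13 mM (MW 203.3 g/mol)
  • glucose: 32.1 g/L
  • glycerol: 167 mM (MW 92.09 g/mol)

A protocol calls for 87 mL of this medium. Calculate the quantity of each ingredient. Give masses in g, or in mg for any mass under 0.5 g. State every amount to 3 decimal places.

L-tryptophan 32.190 mg; magnesium chloride hexahydrate 161.483 mg; glucose 2.793 g; glycerol 1.338 g

Scale factor relative to 1 L: 0.087.
L-tryptophan: 0.037% w/v = 0.37 g/L → 0.37 × 0.087 L = 0.03219 g = 32.190 mg
magnesium chloride hexahydrate: 9.13 mmol/L × 203.3 mg/mmol × 0.087 L = 161.483 mg
glucose: 32.1 g/L × 0.087 L = 2.793 g
glycerol: 167 mmol/L × 92.09 g/mol × 0.087 L ÷ 1000 = 1.338 g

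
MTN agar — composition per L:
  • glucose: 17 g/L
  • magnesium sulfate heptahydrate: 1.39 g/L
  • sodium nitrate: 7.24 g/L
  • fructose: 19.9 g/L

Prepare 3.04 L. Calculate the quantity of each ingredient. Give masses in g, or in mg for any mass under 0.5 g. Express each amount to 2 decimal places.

glucose 51.68 g; magnesium sulfate heptahydrate 4.23 g; sodium nitrate 22.01 g; fructose 60.50 g

Scale factor relative to 1 L: 3.04.
glucose: 17 g/L × 3.04 L = 51.68 g
magnesium sulfate heptahydrate: 1.39 g/L × 3.04 L = 4.23 g
sodium nitrate: 7.24 g/L × 3.04 L = 22.01 g
fructose: 19.9 g/L × 3.04 L = 60.50 g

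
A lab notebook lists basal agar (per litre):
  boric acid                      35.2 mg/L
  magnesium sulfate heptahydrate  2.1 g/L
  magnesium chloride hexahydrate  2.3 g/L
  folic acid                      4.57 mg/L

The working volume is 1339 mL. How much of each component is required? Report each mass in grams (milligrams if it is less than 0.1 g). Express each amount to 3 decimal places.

boric acid 47.133 mg; magnesium sulfate heptahydrate 2.812 g; magnesium chloride hexahydrate 3.080 g; folic acid 6.119 mg

Target volume = 1339 mL = 1.339 L.
boric acid: 35.2 mg/L × 1.339 L = 47.133 mg
magnesium sulfate heptahydrate: 2.1 g/L × 1.339 L = 2.812 g
magnesium chloride hexahydrate: 2.3 g/L × 1.339 L = 3.080 g
folic acid: 4.57 mg/L × 1.339 L = 6.119 mg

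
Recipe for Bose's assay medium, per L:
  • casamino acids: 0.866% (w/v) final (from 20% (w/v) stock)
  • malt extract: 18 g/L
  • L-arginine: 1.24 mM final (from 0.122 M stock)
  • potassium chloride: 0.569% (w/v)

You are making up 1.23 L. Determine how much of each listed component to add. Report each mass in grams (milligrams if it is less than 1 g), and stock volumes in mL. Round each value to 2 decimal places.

Scale factor relative to 1 L: 1.23.
casamino acids: dilute stock: 0.866% ÷ 20% × 1230 mL = 53.26 mL
malt extract: 18 g/L × 1.23 L = 22.14 g
L-arginine: V = C2·V2/C1 = 1.24 mM × 1230 mL ÷ 122 mM = 12.50 mL
potassium chloride: 0.569% w/v = 5.69 g/L → 5.69 × 1.23 L = 7.00 g

casamino acids 53.26 mL; malt extract 22.14 g; L-arginine 12.50 mL; potassium chloride 7.00 g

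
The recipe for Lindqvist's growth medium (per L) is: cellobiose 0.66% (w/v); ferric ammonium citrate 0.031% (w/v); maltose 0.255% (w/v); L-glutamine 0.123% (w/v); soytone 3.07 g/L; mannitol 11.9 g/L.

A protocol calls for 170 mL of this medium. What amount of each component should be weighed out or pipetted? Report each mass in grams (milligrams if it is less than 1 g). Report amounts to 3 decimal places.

cellobiose 1.122 g; ferric ammonium citrate 52.700 mg; maltose 433.500 mg; L-glutamine 209.100 mg; soytone 521.900 mg; mannitol 2.023 g

Scale factor relative to 1 L: 0.17.
cellobiose: 0.66 g per 100 mL × 170 mL ÷ 100 = 1.122 g
ferric ammonium citrate: 0.031 g per 100 mL × 170 mL ÷ 100 = 0.0527 g = 52.700 mg
maltose: 0.255 g per 100 mL × 170 mL ÷ 100 = 0.4335 g = 433.500 mg
L-glutamine: 0.123% w/v = 1.23 g/L → 1.23 × 0.17 L = 0.2091 g = 209.100 mg
soytone: 3.07 g/L × 0.17 L = 0.5219 g = 521.900 mg
mannitol: 11.9 g/L × 0.17 L = 2.023 g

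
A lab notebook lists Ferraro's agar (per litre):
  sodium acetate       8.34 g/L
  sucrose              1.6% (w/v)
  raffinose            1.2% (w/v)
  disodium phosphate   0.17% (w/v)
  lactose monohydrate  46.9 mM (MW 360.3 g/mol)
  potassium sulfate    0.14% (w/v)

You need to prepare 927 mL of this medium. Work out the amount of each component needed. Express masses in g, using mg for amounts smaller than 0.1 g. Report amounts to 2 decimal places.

sodium acetate 7.73 g; sucrose 14.83 g; raffinose 11.12 g; disodium phosphate 1.58 g; lactose monohydrate 15.66 g; potassium sulfate 1.30 g

Scale factor relative to 1 L: 0.927.
sodium acetate: 8.34 g/L × 0.927 L = 7.73 g
sucrose: 1.6 g per 100 mL × 927 mL ÷ 100 = 14.83 g
raffinose: 1.2 g per 100 mL × 927 mL ÷ 100 = 11.12 g
disodium phosphate: 0.17 g per 100 mL × 927 mL ÷ 100 = 1.58 g
lactose monohydrate: 46.9 mmol/L × 360.3 g/mol × 0.927 L ÷ 1000 = 15.66 g
potassium sulfate: 0.14 g per 100 mL × 927 mL ÷ 100 = 1.30 g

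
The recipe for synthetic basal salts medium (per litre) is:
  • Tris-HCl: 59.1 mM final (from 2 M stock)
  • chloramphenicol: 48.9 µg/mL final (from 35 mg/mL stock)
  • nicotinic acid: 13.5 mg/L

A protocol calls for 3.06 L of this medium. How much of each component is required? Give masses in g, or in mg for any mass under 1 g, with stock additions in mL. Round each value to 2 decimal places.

Working volume: 3.06 L.
Tris-HCl: C1V1 = C2V2 → 59.1 mM × 3060 mL ÷ 2000 mM = 90.42 mL
chloramphenicol: dilute stock: 48.9 µg/mL × 3060 mL ÷ 35000 µg/mL = 4.28 mL
nicotinic acid: 13.5 mg/L × 3.06 L = 41.31 mg

Tris-HCl 90.42 mL; chloramphenicol 4.28 mL; nicotinic acid 41.31 mg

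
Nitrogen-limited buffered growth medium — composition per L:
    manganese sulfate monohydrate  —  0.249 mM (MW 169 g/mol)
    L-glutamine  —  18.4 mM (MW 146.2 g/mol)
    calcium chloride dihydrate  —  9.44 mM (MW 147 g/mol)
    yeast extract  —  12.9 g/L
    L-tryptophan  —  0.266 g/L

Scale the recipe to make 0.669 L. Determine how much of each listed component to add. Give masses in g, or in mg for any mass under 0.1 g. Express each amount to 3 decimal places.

manganese sulfate monohydrate 28.152 mg; L-glutamine 1.800 g; calcium chloride dihydrate 0.928 g; yeast extract 8.630 g; L-tryptophan 0.178 g

Scale factor relative to 1 L: 0.669.
manganese sulfate monohydrate: 0.249 mmol/L × 169 mg/mmol × 0.669 L = 28.152 mg
L-glutamine: 18.4 mmol/L × 146.2 g/mol × 0.669 L ÷ 1000 = 1.800 g
calcium chloride dihydrate: 9.44 mmol/L × 147 g/mol × 0.669 L ÷ 1000 = 0.928 g
yeast extract: 12.9 g/L × 0.669 L = 8.630 g
L-tryptophan: 0.266 g/L × 0.669 L = 0.178 g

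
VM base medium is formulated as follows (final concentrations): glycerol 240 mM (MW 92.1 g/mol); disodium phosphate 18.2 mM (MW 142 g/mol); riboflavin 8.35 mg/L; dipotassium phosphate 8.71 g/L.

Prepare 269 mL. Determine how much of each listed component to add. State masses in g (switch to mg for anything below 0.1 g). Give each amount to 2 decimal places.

Working volume: 269 mL = 0.269 L.
glycerol: 240 mmol/L × 92.1 g/mol × 0.269 L ÷ 1000 = 5.95 g
disodium phosphate: 18.2 mmol/L × 142 g/mol × 0.269 L ÷ 1000 = 0.70 g
riboflavin: 8.35 mg/L × 0.269 L = 2.25 mg
dipotassium phosphate: 8.71 g/L × 0.269 L = 2.34 g

glycerol 5.95 g; disodium phosphate 0.70 g; riboflavin 2.25 mg; dipotassium phosphate 2.34 g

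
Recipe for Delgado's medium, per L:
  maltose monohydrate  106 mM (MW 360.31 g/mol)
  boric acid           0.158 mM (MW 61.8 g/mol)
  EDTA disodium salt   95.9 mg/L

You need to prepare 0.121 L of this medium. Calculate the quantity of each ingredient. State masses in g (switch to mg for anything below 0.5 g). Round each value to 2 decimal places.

maltose monohydrate 4.62 g; boric acid 1.18 mg; EDTA disodium salt 11.60 mg

Working volume: 0.121 L.
maltose monohydrate: 106 mmol/L × 360.31 g/mol × 0.121 L ÷ 1000 = 4.62 g
boric acid: 0.158 mmol/L × 61.8 mg/mmol × 0.121 L = 1.18 mg
EDTA disodium salt: 95.9 mg/L × 0.121 L = 11.60 mg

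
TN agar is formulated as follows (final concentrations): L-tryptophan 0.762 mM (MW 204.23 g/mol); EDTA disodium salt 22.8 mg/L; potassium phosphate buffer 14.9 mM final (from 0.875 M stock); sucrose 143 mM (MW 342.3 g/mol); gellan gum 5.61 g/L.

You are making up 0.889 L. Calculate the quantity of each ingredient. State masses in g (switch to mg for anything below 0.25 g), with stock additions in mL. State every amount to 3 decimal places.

Scale factor relative to 1 L: 0.889.
L-tryptophan: 0.762 mmol/L × 204.23 mg/mmol × 0.889 L = 138.349 mg
EDTA disodium salt: 22.8 mg/L × 0.889 L = 20.269 mg
potassium phosphate buffer: dilute stock: 14.9 mM × 889 mL ÷ 875 mM = 15.138 mL
sucrose: 143 mmol/L × 342.3 g/mol × 0.889 L ÷ 1000 = 43.516 g
gellan gum: 5.61 g/L × 0.889 L = 4.987 g

L-tryptophan 138.349 mg; EDTA disodium salt 20.269 mg; potassium phosphate buffer 15.138 mL; sucrose 43.516 g; gellan gum 4.987 g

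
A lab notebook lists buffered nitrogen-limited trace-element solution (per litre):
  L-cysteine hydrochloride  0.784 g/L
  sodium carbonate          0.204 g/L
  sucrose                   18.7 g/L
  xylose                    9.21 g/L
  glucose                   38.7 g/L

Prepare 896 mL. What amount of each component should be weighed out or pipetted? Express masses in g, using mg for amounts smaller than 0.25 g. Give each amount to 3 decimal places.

Target volume = 896 mL = 0.896 L.
L-cysteine hydrochloride: 0.784 g/L × 0.896 L = 0.702 g
sodium carbonate: 0.204 g/L × 0.896 L = 0.182784 g = 182.784 mg
sucrose: 18.7 g/L × 0.896 L = 16.755 g
xylose: 9.21 g/L × 0.896 L = 8.252 g
glucose: 38.7 g/L × 0.896 L = 34.675 g

L-cysteine hydrochloride 0.702 g; sodium carbonate 182.784 mg; sucrose 16.755 g; xylose 8.252 g; glucose 34.675 g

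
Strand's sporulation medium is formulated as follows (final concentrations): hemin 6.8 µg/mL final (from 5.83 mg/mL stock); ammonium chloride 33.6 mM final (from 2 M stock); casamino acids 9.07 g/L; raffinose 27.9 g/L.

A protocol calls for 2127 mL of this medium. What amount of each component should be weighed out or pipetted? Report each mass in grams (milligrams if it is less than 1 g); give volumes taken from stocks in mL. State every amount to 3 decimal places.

Target volume = 2127 mL = 2.127 L.
hemin: dilute stock: 6.8 µg/mL × 2127 mL ÷ 5830 µg/mL = 2.481 mL
ammonium chloride: V = C2·V2/C1 = 33.6 mM × 2127 mL ÷ 2000 mM = 35.734 mL
casamino acids: 9.07 g/L × 2.127 L = 19.292 g
raffinose: 27.9 g/L × 2.127 L = 59.343 g

hemin 2.481 mL; ammonium chloride 35.734 mL; casamino acids 19.292 g; raffinose 59.343 g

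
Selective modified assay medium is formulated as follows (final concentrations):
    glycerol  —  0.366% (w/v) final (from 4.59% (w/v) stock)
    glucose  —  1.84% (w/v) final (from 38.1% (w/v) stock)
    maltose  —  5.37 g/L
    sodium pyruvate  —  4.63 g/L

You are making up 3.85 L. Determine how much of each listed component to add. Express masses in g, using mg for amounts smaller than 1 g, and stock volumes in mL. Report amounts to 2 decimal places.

Scale factor relative to 1 L: 3.85.
glycerol: dilute stock: 0.366% ÷ 4.59% × 3850 mL = 306.99 mL
glucose: dilute stock: 1.84% ÷ 38.1% × 3850 mL = 185.93 mL
maltose: 5.37 g/L × 3.85 L = 20.67 g
sodium pyruvate: 4.63 g/L × 3.85 L = 17.83 g

glycerol 306.99 mL; glucose 185.93 mL; maltose 20.67 g; sodium pyruvate 17.83 g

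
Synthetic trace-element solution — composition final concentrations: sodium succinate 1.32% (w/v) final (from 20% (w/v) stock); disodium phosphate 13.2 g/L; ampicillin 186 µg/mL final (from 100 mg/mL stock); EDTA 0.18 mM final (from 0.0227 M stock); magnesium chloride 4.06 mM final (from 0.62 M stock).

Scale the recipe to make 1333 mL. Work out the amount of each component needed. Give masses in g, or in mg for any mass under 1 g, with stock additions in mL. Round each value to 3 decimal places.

Scale factor relative to 1 L: 1.333.
sodium succinate: C1V1 = C2V2 → 1.32% ÷ 20% × 1333 mL = 87.978 mL
disodium phosphate: 13.2 g/L × 1.333 L = 17.596 g
ampicillin: dilute stock: 186 µg/mL × 1333 mL ÷ 100000 µg/mL = 2.479 mL
EDTA: V = C2·V2/C1 = 0.18 mM × 1333 mL ÷ 22.7 mM = 10.570 mL
magnesium chloride: dilute stock: 4.06 mM × 1333 mL ÷ 620 mM = 8.729 mL

sodium succinate 87.978 mL; disodium phosphate 17.596 g; ampicillin 2.479 mL; EDTA 10.570 mL; magnesium chloride 8.729 mL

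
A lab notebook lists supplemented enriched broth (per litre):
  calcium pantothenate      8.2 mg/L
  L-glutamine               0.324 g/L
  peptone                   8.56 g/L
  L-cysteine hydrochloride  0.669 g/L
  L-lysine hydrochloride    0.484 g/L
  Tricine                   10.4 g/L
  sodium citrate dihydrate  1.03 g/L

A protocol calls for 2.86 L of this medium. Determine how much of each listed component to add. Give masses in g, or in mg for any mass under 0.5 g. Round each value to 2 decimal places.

calcium pantothenate 23.45 mg; L-glutamine 0.93 g; peptone 24.48 g; L-cysteine hydrochloride 1.91 g; L-lysine hydrochloride 1.38 g; Tricine 29.74 g; sodium citrate dihydrate 2.95 g

Working volume: 2.86 L.
calcium pantothenate: 8.2 mg/L × 2.86 L = 23.45 mg
L-glutamine: 0.324 g/L × 2.86 L = 0.93 g
peptone: 8.56 g/L × 2.86 L = 24.48 g
L-cysteine hydrochloride: 0.669 g/L × 2.86 L = 1.91 g
L-lysine hydrochloride: 0.484 g/L × 2.86 L = 1.38 g
Tricine: 10.4 g/L × 2.86 L = 29.74 g
sodium citrate dihydrate: 1.03 g/L × 2.86 L = 2.95 g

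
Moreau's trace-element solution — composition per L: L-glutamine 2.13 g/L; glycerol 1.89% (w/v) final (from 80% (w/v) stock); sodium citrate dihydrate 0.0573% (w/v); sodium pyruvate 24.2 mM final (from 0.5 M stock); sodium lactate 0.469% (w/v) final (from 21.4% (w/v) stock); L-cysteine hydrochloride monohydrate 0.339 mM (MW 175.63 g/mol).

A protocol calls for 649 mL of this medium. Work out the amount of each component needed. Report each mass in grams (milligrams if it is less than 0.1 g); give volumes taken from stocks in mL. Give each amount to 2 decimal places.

Scale factor relative to 1 L: 0.649.
L-glutamine: 2.13 g/L × 0.649 L = 1.38 g
glycerol: V = C2·V2/C1 = 1.89% ÷ 80% × 649 mL = 15.33 mL
sodium citrate dihydrate: 0.0573 g per 100 mL × 649 mL ÷ 100 = 0.37 g
sodium pyruvate: V = C2·V2/C1 = 24.2 mM × 649 mL ÷ 500 mM = 31.41 mL
sodium lactate: V = C2·V2/C1 = 0.469% ÷ 21.4% × 649 mL = 14.22 mL
L-cysteine hydrochloride monohydrate: 0.339 mmol/L × 175.63 mg/mmol × 0.649 L = 38.64 mg

L-glutamine 1.38 g; glycerol 15.33 mL; sodium citrate dihydrate 0.37 g; sodium pyruvate 31.41 mL; sodium lactate 14.22 mL; L-cysteine hydrochloride monohydrate 38.64 mg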